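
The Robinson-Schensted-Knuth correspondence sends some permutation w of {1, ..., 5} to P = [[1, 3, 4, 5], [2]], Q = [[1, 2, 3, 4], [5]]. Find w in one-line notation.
2 3 4 5 1

Reverse the RSK construction: for i from n down to 1, find the cell of Q containing i, remove the entry at that cell from P, and reverse-bump it up through P; the value ejected from row 1 is w(i).

Step i=5: Q has 5 at row 2, column 1; remove 2 from row 2 of P and reverse-bump: 2 enters row 1 and ejects 1. So w(5) = 1. P is now [[2, 3, 4, 5]].
Step i=4: Q has 4 at row 1, column 4; remove that cell from P, ejecting 5. So w(4) = 5. P is now [[2, 3, 4]].
Step i=3: Q has 3 at row 1, column 3; remove that cell from P, ejecting 4. So w(3) = 4. P is now [[2, 3]].
Step i=2: Q has 2 at row 1, column 2; remove that cell from P, ejecting 3. So w(2) = 3. P is now [[2]].
Step i=1: Q has 1 at row 1, column 1; remove that cell from P, ejecting 2. So w(1) = 2. P is now [].

So w = 2 3 4 5 1.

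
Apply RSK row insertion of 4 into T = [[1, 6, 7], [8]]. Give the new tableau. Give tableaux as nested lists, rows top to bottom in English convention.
In row 1, 4 replaces 6 (the leftmost entry greater than 4); 6 is bumped to row 2. In row 2, 6 replaces 8 (the leftmost entry greater than 6); 8 is bumped to row 3. 8 starts a new row 3. The new tableau is [[1, 4, 7], [6], [8]].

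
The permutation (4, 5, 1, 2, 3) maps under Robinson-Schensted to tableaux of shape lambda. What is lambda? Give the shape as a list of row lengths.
Row-insert each entry into an empty tableau.

After inserting 4: P = [[4]].
After inserting 5: P = [[4, 5]].
After inserting 1: P = [[1, 5], [4]].
After inserting 2: P = [[1, 2], [4, 5]].
After inserting 3: P = [[1, 2, 3], [4, 5]].

The final insertion tableau P = [[1, 2, 3], [4, 5]] has shape [3, 2].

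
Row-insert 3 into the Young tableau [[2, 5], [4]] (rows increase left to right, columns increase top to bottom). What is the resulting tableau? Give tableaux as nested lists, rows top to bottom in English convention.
[[2, 3], [4, 5]]

In row 1, 3 replaces 5 (the leftmost entry greater than 3); 5 is bumped to row 2. 5 is appended to row 2. The new tableau is [[2, 3], [4, 5]].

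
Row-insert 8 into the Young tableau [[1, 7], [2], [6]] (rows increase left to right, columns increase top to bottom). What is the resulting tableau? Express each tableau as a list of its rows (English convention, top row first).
8 is larger than every entry of row 1, so it is appended to row 1. The new tableau is [[1, 7, 8], [2], [6]].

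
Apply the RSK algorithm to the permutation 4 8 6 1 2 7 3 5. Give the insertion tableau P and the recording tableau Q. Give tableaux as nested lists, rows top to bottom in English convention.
P = [[1, 2, 3, 5], [4, 6, 7], [8]], Q = [[1, 2, 6, 8], [3, 5, 7], [4]]

Insert each entry of the permutation into P by Schensted row insertion, recording in Q the position of each new cell.

Insert 4: appended to row 1. P = [[4]].
Insert 8: appended to row 1. P = [[4, 8]].
Insert 6: 6 bumps 8 from row 1; 8 starts row 2. P = [[4, 6], [8]].
Insert 1: 1 bumps 4 from row 1; 4 bumps 8 from row 2; 8 starts row 3. P = [[1, 6], [4], [8]].
Insert 2: 2 bumps 6 from row 1; 6 appends to row 2. P = [[1, 2], [4, 6], [8]].
Insert 7: appended to row 1. P = [[1, 2, 7], [4, 6], [8]].
Insert 3: 3 bumps 7 from row 1; 7 appends to row 2. P = [[1, 2, 3], [4, 6, 7], [8]].
Insert 5: appended to row 1. P = [[1, 2, 3, 5], [4, 6, 7], [8]].

So P = [[1, 2, 3, 5], [4, 6, 7], [8]], Q = [[1, 2, 6, 8], [3, 5, 7], [4]].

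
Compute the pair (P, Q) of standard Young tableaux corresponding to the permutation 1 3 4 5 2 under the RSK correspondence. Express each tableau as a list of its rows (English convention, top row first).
P = [[1, 2, 4, 5], [3]], Q = [[1, 2, 3, 4], [5]]

Insert each entry of the permutation into P by Schensted row insertion, recording in Q the position of each new cell.

Insert 1: appended to row 1. P = [[1]].
Insert 3: appended to row 1. P = [[1, 3]].
Insert 4: appended to row 1. P = [[1, 3, 4]].
Insert 5: appended to row 1. P = [[1, 3, 4, 5]].
Insert 2: 2 bumps 3 from row 1; 3 starts row 2. P = [[1, 2, 4, 5], [3]].

So P = [[1, 2, 4, 5], [3]], Q = [[1, 2, 3, 4], [5]].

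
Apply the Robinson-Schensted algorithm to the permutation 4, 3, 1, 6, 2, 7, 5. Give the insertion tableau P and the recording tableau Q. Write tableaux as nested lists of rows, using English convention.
P = [[1, 2, 5], [3, 6, 7], [4]], Q = [[1, 4, 6], [2, 5, 7], [3]]

Insert each entry of the permutation into P by Schensted row insertion, recording in Q the position of each new cell.

Insert 4: appended to row 1. P = [[4]].
Insert 3: 3 bumps 4 from row 1; 4 starts row 2. P = [[3], [4]].
Insert 1: 1 bumps 3 from row 1; 3 bumps 4 from row 2; 4 starts row 3. P = [[1], [3], [4]].
Insert 6: appended to row 1. P = [[1, 6], [3], [4]].
Insert 2: 2 bumps 6 from row 1; 6 appends to row 2. P = [[1, 2], [3, 6], [4]].
Insert 7: appended to row 1. P = [[1, 2, 7], [3, 6], [4]].
Insert 5: 5 bumps 7 from row 1; 7 appends to row 2. P = [[1, 2, 5], [3, 6, 7], [4]].

So P = [[1, 2, 5], [3, 6, 7], [4]], Q = [[1, 4, 6], [2, 5, 7], [3]].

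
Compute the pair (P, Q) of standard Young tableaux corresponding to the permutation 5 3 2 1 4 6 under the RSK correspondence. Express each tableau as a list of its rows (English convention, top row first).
P = [[1, 4, 6], [2], [3], [5]], Q = [[1, 5, 6], [2], [3], [4]]

Insert each entry of the permutation into P by Schensted row insertion, recording in Q the position of each new cell.

Insert 5: appended to row 1. P = [[5]], Q = [[1]].
Insert 3: 3 bumps 5 from row 1; 5 starts row 2. P = [[3], [5]], Q = [[1], [2]].
Insert 2: 2 bumps 3 from row 1; 3 bumps 5 from row 2; 5 starts row 3. P = [[2], [3], [5]], Q = [[1], [2], [3]].
Insert 1: 1 bumps 2 from row 1; 2 bumps 3 from row 2; 3 bumps 5 from row 3; 5 starts row 4. P = [[1], [2], [3], [5]], Q = [[1], [2], [3], [4]].
Insert 4: appended to row 1. P = [[1, 4], [2], [3], [5]], Q = [[1, 5], [2], [3], [4]].
Insert 6: appended to row 1. P = [[1, 4, 6], [2], [3], [5]], Q = [[1, 5, 6], [2], [3], [4]].

So P = [[1, 4, 6], [2], [3], [5]], Q = [[1, 5, 6], [2], [3], [4]].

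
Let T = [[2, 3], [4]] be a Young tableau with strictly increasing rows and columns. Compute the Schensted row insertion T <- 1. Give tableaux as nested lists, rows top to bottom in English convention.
[[1, 3], [2], [4]]

In row 1, 1 replaces 2 (the leftmost entry greater than 1); 2 is bumped to row 2. In row 2, 2 replaces 4 (the leftmost entry greater than 2); 4 is bumped to row 3. 4 starts a new row 3. The new tableau is [[1, 3], [2], [4]].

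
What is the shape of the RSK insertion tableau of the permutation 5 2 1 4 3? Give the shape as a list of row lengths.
Row-insert each entry into an empty tableau.

After inserting 5: P = [[5]].
After inserting 2: P = [[2], [5]].
After inserting 1: P = [[1], [2], [5]].
After inserting 4: P = [[1, 4], [2], [5]].
After inserting 3: P = [[1, 3], [2, 4], [5]].

The final insertion tableau P = [[1, 3], [2, 4], [5]] has shape [2, 2, 1].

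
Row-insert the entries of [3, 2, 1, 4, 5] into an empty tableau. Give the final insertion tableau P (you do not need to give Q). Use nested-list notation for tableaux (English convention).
P = [[1, 4, 5], [2], [3]]

Insert 3: appended to row 1. P = [[3]].
Insert 2: 2 bumps 3 from row 1; 3 starts row 2. P = [[2], [3]].
Insert 1: 1 bumps 2 from row 1; 2 bumps 3 from row 2; 3 starts row 3. P = [[1], [2], [3]].
Insert 4: appended to row 1. P = [[1, 4], [2], [3]].
Insert 5: appended to row 1. P = [[1, 4, 5], [2], [3]].

So P = [[1, 4, 5], [2], [3]].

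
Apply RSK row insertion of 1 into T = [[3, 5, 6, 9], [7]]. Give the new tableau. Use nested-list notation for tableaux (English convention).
In row 1, 1 replaces 3 (the leftmost entry greater than 1); 3 is bumped to row 2. In row 2, 3 replaces 7 (the leftmost entry greater than 3); 7 is bumped to row 3. 7 starts a new row 3. The new tableau is [[1, 5, 6, 9], [3], [7]].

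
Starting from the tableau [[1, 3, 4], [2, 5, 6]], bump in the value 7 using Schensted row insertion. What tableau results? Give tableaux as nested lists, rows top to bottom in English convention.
7 is larger than every entry of row 1, so it is appended to row 1. The new tableau is [[1, 3, 4, 7], [2, 5, 6]].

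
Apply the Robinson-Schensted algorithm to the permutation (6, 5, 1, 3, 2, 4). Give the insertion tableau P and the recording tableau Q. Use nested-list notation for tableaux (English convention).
P = [[1, 2, 4], [3], [5], [6]], Q = [[1, 4, 6], [2], [3], [5]]

Insert each entry of the permutation into P by Schensted row insertion, recording in Q the position of each new cell.

Insert 6: appended to row 1. P = [[6]], Q = [[1]].
Insert 5: 5 bumps 6 from row 1; 6 starts row 2. P = [[5], [6]], Q = [[1], [2]].
Insert 1: 1 bumps 5 from row 1; 5 bumps 6 from row 2; 6 starts row 3. P = [[1], [5], [6]], Q = [[1], [2], [3]].
Insert 3: appended to row 1. P = [[1, 3], [5], [6]], Q = [[1, 4], [2], [3]].
Insert 2: 2 bumps 3 from row 1; 3 bumps 5 from row 2; 5 bumps 6 from row 3; 6 starts row 4. P = [[1, 2], [3], [5], [6]], Q = [[1, 4], [2], [3], [5]].
Insert 4: appended to row 1. P = [[1, 2, 4], [3], [5], [6]], Q = [[1, 4, 6], [2], [3], [5]].

So P = [[1, 2, 4], [3], [5], [6]], Q = [[1, 4, 6], [2], [3], [5]].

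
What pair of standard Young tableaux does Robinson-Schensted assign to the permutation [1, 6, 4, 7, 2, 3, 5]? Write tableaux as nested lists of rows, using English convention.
Insert each entry of the permutation into P by Schensted row insertion, recording in Q the position of each new cell.

Insert 1: appended to row 1. P = [[1]].
Insert 6: appended to row 1. P = [[1, 6]].
Insert 4: 4 bumps 6 from row 1; 6 starts row 2. P = [[1, 4], [6]].
Insert 7: appended to row 1. P = [[1, 4, 7], [6]].
Insert 2: 2 bumps 4 from row 1; 4 bumps 6 from row 2; 6 starts row 3. P = [[1, 2, 7], [4], [6]].
Insert 3: 3 bumps 7 from row 1; 7 appends to row 2. P = [[1, 2, 3], [4, 7], [6]].
Insert 5: appended to row 1. P = [[1, 2, 3, 5], [4, 7], [6]].

So P = [[1, 2, 3, 5], [4, 7], [6]], Q = [[1, 2, 4, 7], [3, 6], [5]].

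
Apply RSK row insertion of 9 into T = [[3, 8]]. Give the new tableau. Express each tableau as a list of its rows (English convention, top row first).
9 is larger than every entry of row 1, so it is appended to row 1. The new tableau is [[3, 8, 9]].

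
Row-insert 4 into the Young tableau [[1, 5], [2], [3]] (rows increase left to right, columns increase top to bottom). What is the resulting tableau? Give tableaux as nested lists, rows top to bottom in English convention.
[[1, 4], [2, 5], [3]]

In row 1, 4 replaces 5 (the leftmost entry greater than 4); 5 is bumped to row 2. 5 is appended to row 2. The new tableau is [[1, 4], [2, 5], [3]].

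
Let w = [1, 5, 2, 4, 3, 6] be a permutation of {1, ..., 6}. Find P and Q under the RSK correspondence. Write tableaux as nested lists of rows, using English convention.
P = [[1, 2, 3, 6], [4], [5]], Q = [[1, 2, 4, 6], [3], [5]]

Insert each entry of the permutation into P by Schensted row insertion, recording in Q the position of each new cell.

Insert 1: appended to row 1. P = [[1]].
Insert 5: appended to row 1. P = [[1, 5]].
Insert 2: 2 bumps 5 from row 1; 5 starts row 2. P = [[1, 2], [5]].
Insert 4: appended to row 1. P = [[1, 2, 4], [5]].
Insert 3: 3 bumps 4 from row 1; 4 bumps 5 from row 2; 5 starts row 3. P = [[1, 2, 3], [4], [5]].
Insert 6: appended to row 1. P = [[1, 2, 3, 6], [4], [5]].

So P = [[1, 2, 3, 6], [4], [5]], Q = [[1, 2, 4, 6], [3], [5]].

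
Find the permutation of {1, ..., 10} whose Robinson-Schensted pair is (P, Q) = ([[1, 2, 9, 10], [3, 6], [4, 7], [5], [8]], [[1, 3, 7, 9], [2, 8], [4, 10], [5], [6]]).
Reverse the RSK construction: for i from n down to 1, find the cell of Q containing i, remove the entry at that cell from P, and reverse-bump it up through P; the value ejected from row 1 is w(i).

Step i=10: Q has 10 at row 3, column 2; remove 7 from row 3 of P and reverse-bump: 7 enters row 2 and ejects 6; 6 enters row 1 and ejects 2. So w(10) = 2. P is now [[1, 6, 9, 10], [3, 7], [4], [5], [8]].
Step i=9: Q has 9 at row 1, column 4; remove that cell from P, ejecting 10. So w(9) = 10. P is now [[1, 6, 9], [3, 7], [4], [5], [8]].
Step i=8: Q has 8 at row 2, column 2; remove 7 from row 2 of P and reverse-bump: 7 enters row 1 and ejects 6. So w(8) = 6. P is now [[1, 7, 9], [3], [4], [5], [8]].
Step i=7: Q has 7 at row 1, column 3; remove that cell from P, ejecting 9. So w(7) = 9. P is now [[1, 7], [3], [4], [5], [8]].
Step i=6: Q has 6 at row 5, column 1; remove 8 from row 5 of P and reverse-bump: 8 enters row 4 and ejects 5; 5 enters row 3 and ejects 4; 4 enters row 2 and ejects 3; 3 enters row 1 and ejects 1. So w(6) = 1. P is now [[3, 7], [4], [5], [8]].
Step i=5: Q has 5 at row 4, column 1; remove 8 from row 4 of P and reverse-bump: 8 enters row 3 and ejects 5; 5 enters row 2 and ejects 4; 4 enters row 1 and ejects 3. So w(5) = 3. P is now [[4, 7], [5], [8]].
Step i=4: Q has 4 at row 3, column 1; remove 8 from row 3 of P and reverse-bump: 8 enters row 2 and ejects 5; 5 enters row 1 and ejects 4. So w(4) = 4. P is now [[5, 7], [8]].
Step i=3: Q has 3 at row 1, column 2; remove that cell from P, ejecting 7. So w(3) = 7. P is now [[5], [8]].
Step i=2: Q has 2 at row 2, column 1; remove 8 from row 2 of P and reverse-bump: 8 enters row 1 and ejects 5. So w(2) = 5. P is now [[8]].
Step i=1: Q has 1 at row 1, column 1; remove that cell from P, ejecting 8. So w(1) = 8. P is now [].

So w = 8 5 7 4 3 1 9 6 10 2.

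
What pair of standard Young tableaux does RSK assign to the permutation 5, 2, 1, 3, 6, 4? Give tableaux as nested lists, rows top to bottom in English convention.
P = [[1, 3, 4], [2, 6], [5]], Q = [[1, 4, 5], [2, 6], [3]]

Insert each entry of the permutation into P by Schensted row insertion, recording in Q the position of each new cell.

After inserting 5: P = [[5]].
After inserting 2: P = [[2], [5]].
After inserting 1: P = [[1], [2], [5]].
After inserting 3: P = [[1, 3], [2], [5]].
After inserting 6: P = [[1, 3, 6], [2], [5]].
After inserting 4: P = [[1, 3, 4], [2, 6], [5]].

So P = [[1, 3, 4], [2, 6], [5]], Q = [[1, 4, 5], [2, 6], [3]].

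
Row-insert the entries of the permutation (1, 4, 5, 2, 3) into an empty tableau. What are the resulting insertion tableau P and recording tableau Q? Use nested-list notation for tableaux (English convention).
P = [[1, 2, 3], [4, 5]], Q = [[1, 2, 3], [4, 5]]

Insert each entry of the permutation into P by Schensted row insertion, recording in Q the position of each new cell.

Insert 1: appended to row 1. P = [[1]], Q = [[1]].
Insert 4: appended to row 1. P = [[1, 4]], Q = [[1, 2]].
Insert 5: appended to row 1. P = [[1, 4, 5]], Q = [[1, 2, 3]].
Insert 2: 2 bumps 4 from row 1; 4 starts row 2. P = [[1, 2, 5], [4]], Q = [[1, 2, 3], [4]].
Insert 3: 3 bumps 5 from row 1; 5 appends to row 2. P = [[1, 2, 3], [4, 5]], Q = [[1, 2, 3], [4, 5]].

So P = [[1, 2, 3], [4, 5]], Q = [[1, 2, 3], [4, 5]].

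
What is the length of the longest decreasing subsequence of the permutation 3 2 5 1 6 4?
3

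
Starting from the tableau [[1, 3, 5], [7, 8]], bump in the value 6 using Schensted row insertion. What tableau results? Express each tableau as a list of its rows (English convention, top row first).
6 is larger than every entry of row 1, so it is appended to row 1. The new tableau is [[1, 3, 5, 6], [7, 8]].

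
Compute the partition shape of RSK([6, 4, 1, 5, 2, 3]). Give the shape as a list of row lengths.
Row-insert each entry into an empty tableau.

After inserting 6: P = [[6]].
After inserting 4: P = [[4], [6]].
After inserting 1: P = [[1], [4], [6]].
After inserting 5: P = [[1, 5], [4], [6]].
After inserting 2: P = [[1, 2], [4, 5], [6]].
After inserting 3: P = [[1, 2, 3], [4, 5], [6]].

The final insertion tableau P = [[1, 2, 3], [4, 5], [6]] has shape [3, 2, 1].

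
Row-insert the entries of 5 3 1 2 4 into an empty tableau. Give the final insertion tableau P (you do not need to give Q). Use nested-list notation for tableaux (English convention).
P = [[1, 2, 4], [3], [5]]

Insert 5: appended to row 1. P = [[5]].
Insert 3: 3 bumps 5 from row 1; 5 starts row 2. P = [[3], [5]].
Insert 1: 1 bumps 3 from row 1; 3 bumps 5 from row 2; 5 starts row 3. P = [[1], [3], [5]].
Insert 2: appended to row 1. P = [[1, 2], [3], [5]].
Insert 4: appended to row 1. P = [[1, 2, 4], [3], [5]].

So P = [[1, 2, 4], [3], [5]].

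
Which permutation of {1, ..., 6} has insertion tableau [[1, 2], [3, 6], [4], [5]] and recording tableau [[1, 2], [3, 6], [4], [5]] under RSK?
Reverse the RSK construction: for i from n down to 1, find the cell of Q containing i, remove the entry at that cell from P, and reverse-bump it up through P; the value ejected from row 1 is w(i).

Step i=6: Q has 6 at row 2, column 2; remove 6 from row 2 of P and reverse-bump: 6 enters row 1 and ejects 2. So w(6) = 2. P is now [[1, 6], [3], [4], [5]].
Step i=5: Q has 5 at row 4, column 1; remove 5 from row 4 of P and reverse-bump: 5 enters row 3 and ejects 4; 4 enters row 2 and ejects 3; 3 enters row 1 and ejects 1. So w(5) = 1. P is now [[3, 6], [4], [5]].
Step i=4: Q has 4 at row 3, column 1; remove 5 from row 3 of P and reverse-bump: 5 enters row 2 and ejects 4; 4 enters row 1 and ejects 3. So w(4) = 3. P is now [[4, 6], [5]].
Step i=3: Q has 3 at row 2, column 1; remove 5 from row 2 of P and reverse-bump: 5 enters row 1 and ejects 4. So w(3) = 4. P is now [[5, 6]].
Step i=2: Q has 2 at row 1, column 2; remove that cell from P, ejecting 6. So w(2) = 6. P is now [[5]].
Step i=1: Q has 1 at row 1, column 1; remove that cell from P, ejecting 5. So w(1) = 5. P is now [].

So w = 5 6 4 3 1 2.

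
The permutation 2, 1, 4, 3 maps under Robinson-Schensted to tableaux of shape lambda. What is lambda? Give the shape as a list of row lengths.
Row-insert each entry into an empty tableau.

After inserting 2: P = [[2]].
After inserting 1: P = [[1], [2]].
After inserting 4: P = [[1, 4], [2]].
After inserting 3: P = [[1, 3], [2, 4]].

The final insertion tableau P = [[1, 3], [2, 4]] has shape [2, 2].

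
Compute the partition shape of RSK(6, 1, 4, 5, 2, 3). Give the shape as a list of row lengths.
[3, 2, 1]

Row-insert each entry into an empty tableau.

After inserting 6: P = [[6]].
After inserting 1: P = [[1], [6]].
After inserting 4: P = [[1, 4], [6]].
After inserting 5: P = [[1, 4, 5], [6]].
After inserting 2: P = [[1, 2, 5], [4], [6]].
After inserting 3: P = [[1, 2, 3], [4, 5], [6]].

The final insertion tableau P = [[1, 2, 3], [4, 5], [6]] has shape [3, 2, 1].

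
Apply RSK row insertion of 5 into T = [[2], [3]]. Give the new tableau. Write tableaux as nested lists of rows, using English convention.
[[2, 5], [3]]

5 is larger than every entry of row 1, so it is appended to row 1. The new tableau is [[2, 5], [3]].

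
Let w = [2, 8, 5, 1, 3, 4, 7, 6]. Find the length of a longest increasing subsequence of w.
4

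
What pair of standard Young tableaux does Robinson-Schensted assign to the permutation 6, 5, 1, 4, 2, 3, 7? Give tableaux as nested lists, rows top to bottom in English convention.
Insert each entry of the permutation into P by Schensted row insertion, recording in Q the position of each new cell.

Insert 6: appended to row 1. P = [[6]].
Insert 5: 5 bumps 6 from row 1; 6 starts row 2. P = [[5], [6]].
Insert 1: 1 bumps 5 from row 1; 5 bumps 6 from row 2; 6 starts row 3. P = [[1], [5], [6]].
Insert 4: appended to row 1. P = [[1, 4], [5], [6]].
Insert 2: 2 bumps 4 from row 1; 4 bumps 5 from row 2; 5 bumps 6 from row 3; 6 starts row 4. P = [[1, 2], [4], [5], [6]].
Insert 3: appended to row 1. P = [[1, 2, 3], [4], [5], [6]].
Insert 7: appended to row 1. P = [[1, 2, 3, 7], [4], [5], [6]].

So P = [[1, 2, 3, 7], [4], [5], [6]], Q = [[1, 4, 6, 7], [2], [3], [5]].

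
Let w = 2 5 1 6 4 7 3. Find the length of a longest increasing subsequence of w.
4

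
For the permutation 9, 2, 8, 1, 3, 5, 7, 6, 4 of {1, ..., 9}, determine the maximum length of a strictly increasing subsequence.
4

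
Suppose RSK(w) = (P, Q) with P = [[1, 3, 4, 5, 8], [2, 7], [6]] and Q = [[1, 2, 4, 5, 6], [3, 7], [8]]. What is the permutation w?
2 6 3 4 7 8 5 1

Reverse the RSK construction: for i from n down to 1, find the cell of Q containing i, remove the entry at that cell from P, and reverse-bump it up through P; the value ejected from row 1 is w(i).

Step i=8: Q has 8 at row 3, column 1; remove 6 from row 3 of P and reverse-bump: 6 enters row 2 and ejects 2; 2 enters row 1 and ejects 1. So w(8) = 1. P is now [[2, 3, 4, 5, 8], [6, 7]].
Step i=7: Q has 7 at row 2, column 2; remove 7 from row 2 of P and reverse-bump: 7 enters row 1 and ejects 5. So w(7) = 5. P is now [[2, 3, 4, 7, 8], [6]].
Step i=6: Q has 6 at row 1, column 5; remove that cell from P, ejecting 8. So w(6) = 8. P is now [[2, 3, 4, 7], [6]].
Step i=5: Q has 5 at row 1, column 4; remove that cell from P, ejecting 7. So w(5) = 7. P is now [[2, 3, 4], [6]].
Step i=4: Q has 4 at row 1, column 3; remove that cell from P, ejecting 4. So w(4) = 4. P is now [[2, 3], [6]].
Step i=3: Q has 3 at row 2, column 1; remove 6 from row 2 of P and reverse-bump: 6 enters row 1 and ejects 3. So w(3) = 3. P is now [[2, 6]].
Step i=2: Q has 2 at row 1, column 2; remove that cell from P, ejecting 6. So w(2) = 6. P is now [[2]].
Step i=1: Q has 1 at row 1, column 1; remove that cell from P, ejecting 2. So w(1) = 2. P is now [].

So w = 2 6 3 4 7 8 5 1.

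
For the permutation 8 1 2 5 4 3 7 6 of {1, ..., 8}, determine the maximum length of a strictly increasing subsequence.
4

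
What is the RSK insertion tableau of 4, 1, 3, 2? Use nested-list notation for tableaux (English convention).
After inserting 4: P = [[4]].
After inserting 1: P = [[1], [4]].
After inserting 3: P = [[1, 3], [4]].
After inserting 2: P = [[1, 2], [3], [4]].

So P = [[1, 2], [3], [4]].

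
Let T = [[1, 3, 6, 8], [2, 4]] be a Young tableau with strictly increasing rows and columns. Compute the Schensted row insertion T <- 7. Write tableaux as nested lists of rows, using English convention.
In row 1, 7 replaces 8 (the leftmost entry greater than 7); 8 is bumped to row 2. 8 is appended to row 2. The new tableau is [[1, 3, 6, 7], [2, 4, 8]].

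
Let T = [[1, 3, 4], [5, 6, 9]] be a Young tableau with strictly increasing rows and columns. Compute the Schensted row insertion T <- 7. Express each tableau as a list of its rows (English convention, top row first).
7 is larger than every entry of row 1, so it is appended to row 1. The new tableau is [[1, 3, 4, 7], [5, 6, 9]].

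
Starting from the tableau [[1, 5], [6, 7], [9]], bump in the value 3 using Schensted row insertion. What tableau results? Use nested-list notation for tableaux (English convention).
[[1, 3], [5, 7], [6], [9]]

In row 1, 3 replaces 5 (the leftmost entry greater than 3); 5 is bumped to row 2. In row 2, 5 replaces 6 (the leftmost entry greater than 5); 6 is bumped to row 3. In row 3, 6 replaces 9 (the leftmost entry greater than 6); 9 is bumped to row 4. 9 starts a new row 4. The new tableau is [[1, 3], [5, 7], [6], [9]].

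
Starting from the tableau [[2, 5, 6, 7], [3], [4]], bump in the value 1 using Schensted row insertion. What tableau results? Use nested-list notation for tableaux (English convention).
In row 1, 1 replaces 2 (the leftmost entry greater than 1); 2 is bumped to row 2. In row 2, 2 replaces 3 (the leftmost entry greater than 2); 3 is bumped to row 3. In row 3, 3 replaces 4 (the leftmost entry greater than 3); 4 is bumped to row 4. 4 starts a new row 4. The new tableau is [[1, 5, 6, 7], [2], [3], [4]].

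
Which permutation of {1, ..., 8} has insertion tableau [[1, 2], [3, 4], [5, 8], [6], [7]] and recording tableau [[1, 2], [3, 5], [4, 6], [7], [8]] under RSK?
7 8 3 1 6 5 4 2

Reverse the RSK construction: for i from n down to 1, find the cell of Q containing i, remove the entry at that cell from P, and reverse-bump it up through P; the value ejected from row 1 is w(i).

Step i=8: Q has 8 at row 5, column 1; remove 7 from row 5 of P and reverse-bump: 7 enters row 4 and ejects 6; 6 enters row 3 and ejects 5; 5 enters row 2 and ejects 4; 4 enters row 1 and ejects 2. So w(8) = 2. P is now [[1, 4], [3, 5], [6, 8], [7]].
Step i=7: Q has 7 at row 4, column 1; remove 7 from row 4 of P and reverse-bump: 7 enters row 3 and ejects 6; 6 enters row 2 and ejects 5; 5 enters row 1 and ejects 4. So w(7) = 4. P is now [[1, 5], [3, 6], [7, 8]].
Step i=6: Q has 6 at row 3, column 2; remove 8 from row 3 of P and reverse-bump: 8 enters row 2 and ejects 6; 6 enters row 1 and ejects 5. So w(6) = 5. P is now [[1, 6], [3, 8], [7]].
Step i=5: Q has 5 at row 2, column 2; remove 8 from row 2 of P and reverse-bump: 8 enters row 1 and ejects 6. So w(5) = 6. P is now [[1, 8], [3], [7]].
Step i=4: Q has 4 at row 3, column 1; remove 7 from row 3 of P and reverse-bump: 7 enters row 2 and ejects 3; 3 enters row 1 and ejects 1. So w(4) = 1. P is now [[3, 8], [7]].
Step i=3: Q has 3 at row 2, column 1; remove 7 from row 2 of P and reverse-bump: 7 enters row 1 and ejects 3. So w(3) = 3. P is now [[7, 8]].
Step i=2: Q has 2 at row 1, column 2; remove that cell from P, ejecting 8. So w(2) = 8. P is now [[7]].
Step i=1: Q has 1 at row 1, column 1; remove that cell from P, ejecting 7. So w(1) = 7. P is now [].

So w = 7 8 3 1 6 5 4 2.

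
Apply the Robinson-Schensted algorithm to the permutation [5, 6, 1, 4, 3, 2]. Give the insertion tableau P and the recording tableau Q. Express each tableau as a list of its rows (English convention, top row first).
Insert each entry of the permutation into P by Schensted row insertion, recording in Q the position of each new cell.

Insert 5: appended to row 1. P = [[5]].
Insert 6: appended to row 1. P = [[5, 6]].
Insert 1: 1 bumps 5 from row 1; 5 starts row 2. P = [[1, 6], [5]].
Insert 4: 4 bumps 6 from row 1; 6 appends to row 2. P = [[1, 4], [5, 6]].
Insert 3: 3 bumps 4 from row 1; 4 bumps 5 from row 2; 5 starts row 3. P = [[1, 3], [4, 6], [5]].
Insert 2: 2 bumps 3 from row 1; 3 bumps 4 from row 2; 4 bumps 5 from row 3; 5 starts row 4. P = [[1, 2], [3, 6], [4], [5]].

So P = [[1, 2], [3, 6], [4], [5]], Q = [[1, 2], [3, 4], [5], [6]].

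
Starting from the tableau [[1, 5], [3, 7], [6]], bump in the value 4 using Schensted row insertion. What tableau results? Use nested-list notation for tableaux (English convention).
In row 1, 4 replaces 5 (the leftmost entry greater than 4); 5 is bumped to row 2. In row 2, 5 replaces 7 (the leftmost entry greater than 5); 7 is bumped to row 3. 7 is appended to row 3. The new tableau is [[1, 4], [3, 5], [6, 7]].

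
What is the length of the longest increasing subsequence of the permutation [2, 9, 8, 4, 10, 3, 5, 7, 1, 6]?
4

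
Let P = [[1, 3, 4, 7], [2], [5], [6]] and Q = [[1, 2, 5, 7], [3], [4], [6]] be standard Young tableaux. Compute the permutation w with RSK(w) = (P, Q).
2 6 5 3 4 1 7

Reverse RSK: for i = n, n-1, ..., 1, locate i in Q, remove the corresponding corner cell from P, and reverse-bump its entry up through P; the value ejected from row 1 is w(i).

So w = 2 6 5 3 4 1 7.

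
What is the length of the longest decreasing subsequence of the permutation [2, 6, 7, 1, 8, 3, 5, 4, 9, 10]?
3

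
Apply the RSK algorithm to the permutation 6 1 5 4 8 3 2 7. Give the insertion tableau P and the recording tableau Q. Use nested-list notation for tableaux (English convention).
P = [[1, 2, 7], [3, 8], [4], [5], [6]], Q = [[1, 3, 5], [2, 8], [4], [6], [7]]

Insert each entry of the permutation into P by Schensted row insertion, recording in Q the position of each new cell.

Insert 6: appended to row 1. P = [[6]], Q = [[1]].
Insert 1: 1 bumps 6 from row 1; 6 starts row 2. P = [[1], [6]], Q = [[1], [2]].
Insert 5: appended to row 1. P = [[1, 5], [6]], Q = [[1, 3], [2]].
Insert 4: 4 bumps 5 from row 1; 5 bumps 6 from row 2; 6 starts row 3. P = [[1, 4], [5], [6]], Q = [[1, 3], [2], [4]].
Insert 8: appended to row 1. P = [[1, 4, 8], [5], [6]], Q = [[1, 3, 5], [2], [4]].
Insert 3: 3 bumps 4 from row 1; 4 bumps 5 from row 2; 5 bumps 6 from row 3; 6 starts row 4. P = [[1, 3, 8], [4], [5], [6]], Q = [[1, 3, 5], [2], [4], [6]].
Insert 2: 2 bumps 3 from row 1; 3 bumps 4 from row 2; 4 bumps 5 from row 3; 5 bumps 6 from row 4; 6 starts row 5. P = [[1, 2, 8], [3], [4], [5], [6]], Q = [[1, 3, 5], [2], [4], [6], [7]].
Insert 7: 7 bumps 8 from row 1; 8 appends to row 2. P = [[1, 2, 7], [3, 8], [4], [5], [6]], Q = [[1, 3, 5], [2, 8], [4], [6], [7]].

So P = [[1, 2, 7], [3, 8], [4], [5], [6]], Q = [[1, 3, 5], [2, 8], [4], [6], [7]].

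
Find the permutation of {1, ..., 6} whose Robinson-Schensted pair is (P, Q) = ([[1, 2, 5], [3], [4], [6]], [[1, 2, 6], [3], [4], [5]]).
Reverse RSK: for i = n, n-1, ..., 1, locate i in Q, remove the corresponding corner cell from P, and reverse-bump its entry up through P; the value ejected from row 1 is w(i).

So w = 1 6 4 3 2 5.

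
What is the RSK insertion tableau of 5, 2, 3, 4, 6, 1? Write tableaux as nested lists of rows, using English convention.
P = [[1, 3, 4, 6], [2], [5]]

After inserting 5: P = [[5]].
After inserting 2: P = [[2], [5]].
After inserting 3: P = [[2, 3], [5]].
After inserting 4: P = [[2, 3, 4], [5]].
After inserting 6: P = [[2, 3, 4, 6], [5]].
After inserting 1: P = [[1, 3, 4, 6], [2], [5]].

So P = [[1, 3, 4, 6], [2], [5]].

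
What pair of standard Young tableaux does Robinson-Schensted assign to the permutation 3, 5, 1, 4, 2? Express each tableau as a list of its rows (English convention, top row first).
P = [[1, 2], [3, 4], [5]], Q = [[1, 2], [3, 4], [5]]

Insert each entry of the permutation into P by Schensted row insertion, recording in Q the position of each new cell.

After inserting 3: P = [[3]].
After inserting 5: P = [[3, 5]].
After inserting 1: P = [[1, 5], [3]].
After inserting 4: P = [[1, 4], [3, 5]].
After inserting 2: P = [[1, 2], [3, 4], [5]].

So P = [[1, 2], [3, 4], [5]], Q = [[1, 2], [3, 4], [5]].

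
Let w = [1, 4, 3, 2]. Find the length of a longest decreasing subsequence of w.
3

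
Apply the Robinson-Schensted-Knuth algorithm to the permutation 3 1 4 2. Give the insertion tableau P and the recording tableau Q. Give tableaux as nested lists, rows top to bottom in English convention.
Insert each entry of the permutation into P by Schensted row insertion, recording in Q the position of each new cell.

Insert 3: appended to row 1. P = [[3]].
Insert 1: 1 bumps 3 from row 1; 3 starts row 2. P = [[1], [3]].
Insert 4: appended to row 1. P = [[1, 4], [3]].
Insert 2: 2 bumps 4 from row 1; 4 appends to row 2. P = [[1, 2], [3, 4]].

So P = [[1, 2], [3, 4]], Q = [[1, 3], [2, 4]].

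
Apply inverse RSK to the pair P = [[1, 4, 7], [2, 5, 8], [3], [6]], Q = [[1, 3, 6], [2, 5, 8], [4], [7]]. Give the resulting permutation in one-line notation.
6 3 5 2 4 8 1 7

Reverse RSK: for i = n, n-1, ..., 1, locate i in Q, remove the corresponding corner cell from P, and reverse-bump its entry up through P; the value ejected from row 1 is w(i).

So w = 6 3 5 2 4 8 1 7.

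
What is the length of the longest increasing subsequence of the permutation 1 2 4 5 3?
4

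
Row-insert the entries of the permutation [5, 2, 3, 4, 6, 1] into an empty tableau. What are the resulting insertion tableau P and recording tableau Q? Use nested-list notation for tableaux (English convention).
P = [[1, 3, 4, 6], [2], [5]], Q = [[1, 3, 4, 5], [2], [6]]

Insert each entry of the permutation into P by Schensted row insertion, recording in Q the position of each new cell.

Insert 5: appended to row 1. P = [[5]].
Insert 2: 2 bumps 5 from row 1; 5 starts row 2. P = [[2], [5]].
Insert 3: appended to row 1. P = [[2, 3], [5]].
Insert 4: appended to row 1. P = [[2, 3, 4], [5]].
Insert 6: appended to row 1. P = [[2, 3, 4, 6], [5]].
Insert 1: 1 bumps 2 from row 1; 2 bumps 5 from row 2; 5 starts row 3. P = [[1, 3, 4, 6], [2], [5]].

So P = [[1, 3, 4, 6], [2], [5]], Q = [[1, 3, 4, 5], [2], [6]].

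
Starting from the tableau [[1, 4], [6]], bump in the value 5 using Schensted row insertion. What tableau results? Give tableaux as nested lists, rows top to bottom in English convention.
5 is larger than every entry of row 1, so it is appended to row 1. The new tableau is [[1, 4, 5], [6]].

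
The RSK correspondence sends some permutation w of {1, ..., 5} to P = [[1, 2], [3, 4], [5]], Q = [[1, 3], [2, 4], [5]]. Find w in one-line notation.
3 1 5 4 2

Reverse the RSK construction: for i from n down to 1, find the cell of Q containing i, remove the entry at that cell from P, and reverse-bump it up through P; the value ejected from row 1 is w(i).

Step i=5: Q has 5 at row 3, column 1; remove 5 from row 3 of P and reverse-bump: 5 enters row 2 and ejects 4; 4 enters row 1 and ejects 2. So w(5) = 2. P is now [[1, 4], [3, 5]].
Step i=4: Q has 4 at row 2, column 2; remove 5 from row 2 of P and reverse-bump: 5 enters row 1 and ejects 4. So w(4) = 4. P is now [[1, 5], [3]].
Step i=3: Q has 3 at row 1, column 2; remove that cell from P, ejecting 5. So w(3) = 5. P is now [[1], [3]].
Step i=2: Q has 2 at row 2, column 1; remove 3 from row 2 of P and reverse-bump: 3 enters row 1 and ejects 1. So w(2) = 1. P is now [[3]].
Step i=1: Q has 1 at row 1, column 1; remove that cell from P, ejecting 3. So w(1) = 3. P is now [].

So w = 3 1 5 4 2.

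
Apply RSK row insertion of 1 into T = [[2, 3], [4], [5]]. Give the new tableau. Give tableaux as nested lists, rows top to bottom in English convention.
In row 1, 1 replaces 2 (the leftmost entry greater than 1); 2 is bumped to row 2. In row 2, 2 replaces 4 (the leftmost entry greater than 2); 4 is bumped to row 3. In row 3, 4 replaces 5 (the leftmost entry greater than 4); 5 is bumped to row 4. 5 starts a new row 4. The new tableau is [[1, 3], [2], [4], [5]].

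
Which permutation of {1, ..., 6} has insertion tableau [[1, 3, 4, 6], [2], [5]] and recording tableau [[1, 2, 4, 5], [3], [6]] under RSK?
Reverse RSK: for i = n, n-1, ..., 1, locate i in Q, remove the corresponding corner cell from P, and reverse-bump its entry up through P; the value ejected from row 1 is w(i).

So w = 2 5 3 4 6 1.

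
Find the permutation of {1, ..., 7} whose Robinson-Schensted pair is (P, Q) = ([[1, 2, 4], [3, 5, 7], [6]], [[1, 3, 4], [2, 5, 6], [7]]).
3 1 6 7 2 5 4

Reverse the RSK construction: for i from n down to 1, find the cell of Q containing i, remove the entry at that cell from P, and reverse-bump it up through P; the value ejected from row 1 is w(i).

Step i=7: Q has 7 at row 3, column 1; remove 6 from row 3 of P and reverse-bump: 6 enters row 2 and ejects 5; 5 enters row 1 and ejects 4. So w(7) = 4. P is now [[1, 2, 5], [3, 6, 7]].
Step i=6: Q has 6 at row 2, column 3; remove 7 from row 2 of P and reverse-bump: 7 enters row 1 and ejects 5. So w(6) = 5. P is now [[1, 2, 7], [3, 6]].
Step i=5: Q has 5 at row 2, column 2; remove 6 from row 2 of P and reverse-bump: 6 enters row 1 and ejects 2. So w(5) = 2. P is now [[1, 6, 7], [3]].
Step i=4: Q has 4 at row 1, column 3; remove that cell from P, ejecting 7. So w(4) = 7. P is now [[1, 6], [3]].
Step i=3: Q has 3 at row 1, column 2; remove that cell from P, ejecting 6. So w(3) = 6. P is now [[1], [3]].
Step i=2: Q has 2 at row 2, column 1; remove 3 from row 2 of P and reverse-bump: 3 enters row 1 and ejects 1. So w(2) = 1. P is now [[3]].
Step i=1: Q has 1 at row 1, column 1; remove that cell from P, ejecting 3. So w(1) = 3. P is now [].

So w = 3 1 6 7 2 5 4.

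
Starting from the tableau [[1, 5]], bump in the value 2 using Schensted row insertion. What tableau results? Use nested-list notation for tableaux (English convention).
[[1, 2], [5]]

In row 1, 2 replaces 5 (the leftmost entry greater than 2); 5 is bumped to row 2. 5 starts a new row 2. The new tableau is [[1, 2], [5]].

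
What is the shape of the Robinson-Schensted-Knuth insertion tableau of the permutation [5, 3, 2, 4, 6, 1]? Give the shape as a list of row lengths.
[3, 1, 1, 1]

Row-insert each entry into an empty tableau.

After inserting 5: P = [[5]].
After inserting 3: P = [[3], [5]].
After inserting 2: P = [[2], [3], [5]].
After inserting 4: P = [[2, 4], [3], [5]].
After inserting 6: P = [[2, 4, 6], [3], [5]].
After inserting 1: P = [[1, 4, 6], [2], [3], [5]].

The final insertion tableau P = [[1, 4, 6], [2], [3], [5]] has shape [3, 1, 1, 1].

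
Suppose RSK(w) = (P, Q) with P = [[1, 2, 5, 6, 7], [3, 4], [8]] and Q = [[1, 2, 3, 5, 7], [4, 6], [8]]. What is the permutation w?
Reverse the RSK construction: for i from n down to 1, find the cell of Q containing i, remove the entry at that cell from P, and reverse-bump it up through P; the value ejected from row 1 is w(i).

Step i=8: Q has 8 at row 3, column 1; remove 8 from row 3 of P and reverse-bump: 8 enters row 2 and ejects 4; 4 enters row 1 and ejects 2. So w(8) = 2. P is now [[1, 4, 5, 6, 7], [3, 8]].
Step i=7: Q has 7 at row 1, column 5; remove that cell from P, ejecting 7. So w(7) = 7. P is now [[1, 4, 5, 6], [3, 8]].
Step i=6: Q has 6 at row 2, column 2; remove 8 from row 2 of P and reverse-bump: 8 enters row 1 and ejects 6. So w(6) = 6. P is now [[1, 4, 5, 8], [3]].
Step i=5: Q has 5 at row 1, column 4; remove that cell from P, ejecting 8. So w(5) = 8. P is now [[1, 4, 5], [3]].
Step i=4: Q has 4 at row 2, column 1; remove 3 from row 2 of P and reverse-bump: 3 enters row 1 and ejects 1. So w(4) = 1. P is now [[3, 4, 5]].
Step i=3: Q has 3 at row 1, column 3; remove that cell from P, ejecting 5. So w(3) = 5. P is now [[3, 4]].
Step i=2: Q has 2 at row 1, column 2; remove that cell from P, ejecting 4. So w(2) = 4. P is now [[3]].
Step i=1: Q has 1 at row 1, column 1; remove that cell from P, ejecting 3. So w(1) = 3. P is now [].

So w = 3 4 5 1 8 6 7 2.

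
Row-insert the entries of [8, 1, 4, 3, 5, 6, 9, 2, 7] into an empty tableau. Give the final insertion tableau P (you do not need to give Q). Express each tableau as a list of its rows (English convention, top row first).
Insert 8: appended to row 1. P = [[8]].
Insert 1: 1 bumps 8 from row 1; 8 starts row 2. P = [[1], [8]].
Insert 4: appended to row 1. P = [[1, 4], [8]].
Insert 3: 3 bumps 4 from row 1; 4 bumps 8 from row 2; 8 starts row 3. P = [[1, 3], [4], [8]].
Insert 5: appended to row 1. P = [[1, 3, 5], [4], [8]].
Insert 6: appended to row 1. P = [[1, 3, 5, 6], [4], [8]].
Insert 9: appended to row 1. P = [[1, 3, 5, 6, 9], [4], [8]].
Insert 2: 2 bumps 3 from row 1; 3 bumps 4 from row 2; 4 bumps 8 from row 3; 8 starts row 4. P = [[1, 2, 5, 6, 9], [3], [4], [8]].
Insert 7: 7 bumps 9 from row 1; 9 appends to row 2. P = [[1, 2, 5, 6, 7], [3, 9], [4], [8]].

So P = [[1, 2, 5, 6, 7], [3, 9], [4], [8]].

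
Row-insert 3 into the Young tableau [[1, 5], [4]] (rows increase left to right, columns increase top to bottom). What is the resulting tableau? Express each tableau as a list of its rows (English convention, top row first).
In row 1, 3 replaces 5 (the leftmost entry greater than 3); 5 is bumped to row 2. 5 is appended to row 2. The new tableau is [[1, 3], [4, 5]].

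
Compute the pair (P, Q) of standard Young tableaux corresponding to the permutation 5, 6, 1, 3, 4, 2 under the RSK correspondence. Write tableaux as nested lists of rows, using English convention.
P = [[1, 2, 4], [3, 6], [5]], Q = [[1, 2, 5], [3, 4], [6]]

Insert each entry of the permutation into P by Schensted row insertion, recording in Q the position of each new cell.

Insert 5: appended to row 1. P = [[5]], Q = [[1]].
Insert 6: appended to row 1. P = [[5, 6]], Q = [[1, 2]].
Insert 1: 1 bumps 5 from row 1; 5 starts row 2. P = [[1, 6], [5]], Q = [[1, 2], [3]].
Insert 3: 3 bumps 6 from row 1; 6 appends to row 2. P = [[1, 3], [5, 6]], Q = [[1, 2], [3, 4]].
Insert 4: appended to row 1. P = [[1, 3, 4], [5, 6]], Q = [[1, 2, 5], [3, 4]].
Insert 2: 2 bumps 3 from row 1; 3 bumps 5 from row 2; 5 starts row 3. P = [[1, 2, 4], [3, 6], [5]], Q = [[1, 2, 5], [3, 4], [6]].

So P = [[1, 2, 4], [3, 6], [5]], Q = [[1, 2, 5], [3, 4], [6]].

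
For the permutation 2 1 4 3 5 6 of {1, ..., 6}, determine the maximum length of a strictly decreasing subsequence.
2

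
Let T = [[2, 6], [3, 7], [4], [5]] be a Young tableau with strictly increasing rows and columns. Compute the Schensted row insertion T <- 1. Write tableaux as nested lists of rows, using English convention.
In row 1, 1 replaces 2 (the leftmost entry greater than 1); 2 is bumped to row 2. In row 2, 2 replaces 3 (the leftmost entry greater than 2); 3 is bumped to row 3. In row 3, 3 replaces 4 (the leftmost entry greater than 3); 4 is bumped to row 4. In row 4, 4 replaces 5 (the leftmost entry greater than 4); 5 is bumped to row 5. 5 starts a new row 5. The new tableau is [[1, 6], [2, 7], [3], [4], [5]].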